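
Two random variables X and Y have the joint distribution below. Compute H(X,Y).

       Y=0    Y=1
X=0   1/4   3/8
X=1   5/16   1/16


H(X,Y) = -Σ p(x,y) log₂ p(x,y)
  p(0,0)=1/4: -0.2500 × log₂(0.2500) = 0.5000
  p(0,1)=3/8: -0.3750 × log₂(0.3750) = 0.5306
  p(1,0)=5/16: -0.3125 × log₂(0.3125) = 0.5244
  p(1,1)=1/16: -0.0625 × log₂(0.0625) = 0.2500
H(X,Y) = 1.8050 bits


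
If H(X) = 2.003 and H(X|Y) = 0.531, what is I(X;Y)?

I(X;Y) = H(X) - H(X|Y)
I(X;Y) = 2.003 - 0.531 = 1.472 bits


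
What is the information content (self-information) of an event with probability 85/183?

Information content I(x) = -log₂(p(x))
I = -log₂(85/183) = -log₂(0.4645)
I = 1.1063 bits


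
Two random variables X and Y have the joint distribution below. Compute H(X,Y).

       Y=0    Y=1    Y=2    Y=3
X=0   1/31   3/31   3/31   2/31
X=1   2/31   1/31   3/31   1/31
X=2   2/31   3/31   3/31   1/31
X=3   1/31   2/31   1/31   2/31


H(X,Y) = -Σ p(x,y) log₂ p(x,y)
  p(0,0)=1/31: -0.0323 × log₂(0.0323) = 0.1598
  p(0,1)=3/31: -0.0968 × log₂(0.0968) = 0.3261
  p(0,2)=3/31: -0.0968 × log₂(0.0968) = 0.3261
  p(0,3)=2/31: -0.0645 × log₂(0.0645) = 0.2551
  p(1,0)=2/31: -0.0645 × log₂(0.0645) = 0.2551
  p(1,1)=1/31: -0.0323 × log₂(0.0323) = 0.1598
  p(1,2)=3/31: -0.0968 × log₂(0.0968) = 0.3261
  p(1,3)=1/31: -0.0323 × log₂(0.0323) = 0.1598
  p(2,0)=2/31: -0.0645 × log₂(0.0645) = 0.2551
  p(2,1)=3/31: -0.0968 × log₂(0.0968) = 0.3261
  p(2,2)=3/31: -0.0968 × log₂(0.0968) = 0.3261
  p(2,3)=1/31: -0.0323 × log₂(0.0323) = 0.1598
  p(3,0)=1/31: -0.0323 × log₂(0.0323) = 0.1598
  p(3,1)=2/31: -0.0645 × log₂(0.0645) = 0.2551
  p(3,2)=1/31: -0.0323 × log₂(0.0323) = 0.1598
  p(3,3)=2/31: -0.0645 × log₂(0.0645) = 0.2551
H(X,Y) = 3.8647 bits


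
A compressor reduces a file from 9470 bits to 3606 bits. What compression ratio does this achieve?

Compression ratio = Original / Compressed
= 9470 / 3606 = 2.63:1


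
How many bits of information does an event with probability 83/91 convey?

Information content I(x) = -log₂(p(x))
I = -log₂(83/91) = -log₂(0.9121)
I = 0.1328 bits


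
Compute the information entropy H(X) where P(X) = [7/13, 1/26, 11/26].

H(X) = -Σ p(x) log₂ p(x)
  -7/13 × log₂(7/13) = 0.4809
  -1/26 × log₂(1/26) = 0.1808
  -11/26 × log₂(11/26) = 0.5250
H(X) = 1.1867 bits


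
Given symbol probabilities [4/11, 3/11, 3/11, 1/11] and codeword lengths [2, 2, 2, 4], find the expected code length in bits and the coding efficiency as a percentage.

Average length L = Σ p_i × l_i = 2.1818 bits
Entropy H = 1.8676 bits
Efficiency η = H/L × 100% = 85.60%


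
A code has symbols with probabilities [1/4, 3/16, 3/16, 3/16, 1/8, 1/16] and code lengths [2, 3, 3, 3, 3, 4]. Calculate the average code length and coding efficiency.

Average length L = Σ p_i × l_i = 2.8125 bits
Entropy H = 2.4835 bits
Efficiency η = H/L × 100% = 88.30%


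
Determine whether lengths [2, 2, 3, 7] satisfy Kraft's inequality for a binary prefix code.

Kraft inequality: Σ 2^(-l_i) ≤ 1 for prefix-free code
Calculating: 2^(-2) + 2^(-2) + 2^(-3) + 2^(-7)
= 0.25 + 0.25 + 0.125 + 0.0078125
= 0.6328
Since 0.6328 ≤ 1, prefix-free code exists


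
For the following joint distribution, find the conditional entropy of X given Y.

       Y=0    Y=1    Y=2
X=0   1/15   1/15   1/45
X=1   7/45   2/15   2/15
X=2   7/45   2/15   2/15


H(X|Y) = Σ_y p(y) H(X|Y=y)
  p(Y=0) = 17/45, H(X|Y=0) = 1.4958
  p(Y=1) = 1/3, H(X|Y=1) = 1.5219
  p(Y=2) = 13/45, H(X|Y=2) = 1.3143
H(X|Y) = 0.3778×1.4958 + 0.3333×1.5219 + 0.2889×1.3143 = 1.4521 bits


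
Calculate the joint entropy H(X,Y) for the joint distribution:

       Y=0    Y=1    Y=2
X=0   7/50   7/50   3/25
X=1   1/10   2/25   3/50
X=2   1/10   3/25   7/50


H(X,Y) = -Σ p(x,y) log₂ p(x,y)
  p(0,0)=7/50: -0.1400 × log₂(0.1400) = 0.3971
  p(0,1)=7/50: -0.1400 × log₂(0.1400) = 0.3971
  p(0,2)=3/25: -0.1200 × log₂(0.1200) = 0.3671
  p(1,0)=1/10: -0.1000 × log₂(0.1000) = 0.3322
  p(1,1)=2/25: -0.0800 × log₂(0.0800) = 0.2915
  p(1,2)=3/50: -0.0600 × log₂(0.0600) = 0.2435
  p(2,0)=1/10: -0.1000 × log₂(0.1000) = 0.3322
  p(2,1)=3/25: -0.1200 × log₂(0.1200) = 0.3671
  p(2,2)=7/50: -0.1400 × log₂(0.1400) = 0.3971
H(X,Y) = 3.1249 bits


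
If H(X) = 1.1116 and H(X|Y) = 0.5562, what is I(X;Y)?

I(X;Y) = H(X) - H(X|Y)
I(X;Y) = 1.1116 - 0.5562 = 0.5554 bits


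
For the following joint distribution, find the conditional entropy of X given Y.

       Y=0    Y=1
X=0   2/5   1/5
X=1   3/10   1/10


H(X|Y) = Σ_y p(y) H(X|Y=y)
  p(Y=0) = 7/10, H(X|Y=0) = 0.9852
  p(Y=1) = 3/10, H(X|Y=1) = 0.9183
H(X|Y) = 0.7000×0.9852 + 0.3000×0.9183 = 0.9651 bits


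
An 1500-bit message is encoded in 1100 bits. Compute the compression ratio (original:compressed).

Compression ratio = Original / Compressed
= 1500 / 1100 = 1.36:1


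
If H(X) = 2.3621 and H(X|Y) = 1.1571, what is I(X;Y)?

I(X;Y) = H(X) - H(X|Y)
I(X;Y) = 2.3621 - 1.1571 = 1.205 bits


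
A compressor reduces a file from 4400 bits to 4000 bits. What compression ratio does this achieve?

Compression ratio = Original / Compressed
= 4400 / 4000 = 1.10:1


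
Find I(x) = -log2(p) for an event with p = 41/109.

Information content I(x) = -log₂(p(x))
I = -log₂(41/109) = -log₂(0.3761)
I = 1.4106 bits


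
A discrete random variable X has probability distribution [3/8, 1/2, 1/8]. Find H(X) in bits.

H(X) = -Σ p(x) log₂ p(x)
  -3/8 × log₂(3/8) = 0.5306
  -1/2 × log₂(1/2) = 0.5000
  -1/8 × log₂(1/8) = 0.3750
H(X) = 1.4056 bits


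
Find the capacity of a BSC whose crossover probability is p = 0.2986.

For BSC with error probability p:
C = 1 - H(p) where H(p) is binary entropy
H(0.2986) = -0.2986 × log₂(0.2986) - 0.7014 × log₂(0.7014)
H(p) = 0.8796
C = 1 - 0.8796 = 0.1204 bits/use


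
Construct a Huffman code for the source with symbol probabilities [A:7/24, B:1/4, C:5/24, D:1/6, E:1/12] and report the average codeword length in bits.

Huffman tree construction:
Combine smallest probabilities repeatedly
Resulting codes:
  A: 11 (length 2)
  B: 01 (length 2)
  C: 00 (length 2)
  D: 101 (length 3)
  E: 100 (length 3)
Average length = Σ p(s) × length(s) = 2.2500 bits


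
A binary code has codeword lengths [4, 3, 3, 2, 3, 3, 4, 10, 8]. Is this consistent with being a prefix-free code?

Kraft inequality: Σ 2^(-l_i) ≤ 1 for prefix-free code
Calculating: 2^(-4) + 2^(-3) + 2^(-3) + 2^(-2) + 2^(-3) + 2^(-3) + 2^(-4) + 2^(-10) + 2^(-8)
= 0.0625 + 0.125 + 0.125 + 0.25 + 0.125 + 0.125 + 0.0625 + 0.0009765625 + 0.00390625
= 0.8799
Since 0.8799 ≤ 1, prefix-free code exists


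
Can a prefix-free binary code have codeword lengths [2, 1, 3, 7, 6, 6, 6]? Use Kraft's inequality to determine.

Kraft inequality: Σ 2^(-l_i) ≤ 1 for prefix-free code
Calculating: 2^(-2) + 2^(-1) + 2^(-3) + 2^(-7) + 2^(-6) + 2^(-6) + 2^(-6)
= 0.25 + 0.5 + 0.125 + 0.0078125 + 0.015625 + 0.015625 + 0.015625
= 0.9297
Since 0.9297 ≤ 1, prefix-free code exists


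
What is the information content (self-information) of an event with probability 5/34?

Information content I(x) = -log₂(p(x))
I = -log₂(5/34) = -log₂(0.1471)
I = 2.7655 bits


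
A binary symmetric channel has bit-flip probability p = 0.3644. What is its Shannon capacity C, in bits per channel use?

For BSC with error probability p:
C = 1 - H(p) where H(p) is binary entropy
H(0.3644) = -0.3644 × log₂(0.3644) - 0.6356 × log₂(0.6356)
H(p) = 0.9463
C = 1 - 0.9463 = 0.0537 bits/use


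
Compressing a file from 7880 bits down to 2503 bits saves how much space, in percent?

Space savings = (1 - Compressed/Original) × 100%
= (1 - 2503/7880) × 100%
= 68.24%


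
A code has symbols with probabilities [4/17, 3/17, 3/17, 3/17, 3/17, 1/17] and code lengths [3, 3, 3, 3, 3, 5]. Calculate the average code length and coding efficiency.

Average length L = Σ p_i × l_i = 3.1176 bits
Entropy H = 2.4981 bits
Efficiency η = H/L × 100% = 80.13%


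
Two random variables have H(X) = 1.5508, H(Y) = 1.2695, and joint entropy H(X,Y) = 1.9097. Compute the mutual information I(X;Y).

I(X;Y) = H(X) + H(Y) - H(X,Y)
I(X;Y) = 1.5508 + 1.2695 - 1.9097 = 0.9106 bits


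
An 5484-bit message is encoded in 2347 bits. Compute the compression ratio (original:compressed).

Compression ratio = Original / Compressed
= 5484 / 2347 = 2.34:1


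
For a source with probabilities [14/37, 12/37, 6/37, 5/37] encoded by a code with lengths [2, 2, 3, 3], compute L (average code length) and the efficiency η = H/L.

Average length L = Σ p_i × l_i = 2.2973 bits
Entropy H = 1.8732 bits
Efficiency η = H/L × 100% = 81.54%


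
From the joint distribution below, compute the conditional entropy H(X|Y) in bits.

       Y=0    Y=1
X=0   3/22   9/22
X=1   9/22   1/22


H(X|Y) = Σ_y p(y) H(X|Y=y)
  p(Y=0) = 6/11, H(X|Y=0) = 0.8113
  p(Y=1) = 5/11, H(X|Y=1) = 0.4690
H(X|Y) = 0.5455×0.8113 + 0.4545×0.4690 = 0.6557 bits


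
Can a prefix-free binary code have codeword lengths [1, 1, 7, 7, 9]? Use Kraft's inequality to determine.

Kraft inequality: Σ 2^(-l_i) ≤ 1 for prefix-free code
Calculating: 2^(-1) + 2^(-1) + 2^(-7) + 2^(-7) + 2^(-9)
= 0.5 + 0.5 + 0.0078125 + 0.0078125 + 0.001953125
= 1.0176
Since 1.0176 > 1, prefix-free code does not exist


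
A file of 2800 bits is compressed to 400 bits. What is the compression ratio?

Compression ratio = Original / Compressed
= 2800 / 400 = 7.00:1


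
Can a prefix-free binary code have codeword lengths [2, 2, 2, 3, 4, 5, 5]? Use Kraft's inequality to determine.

Kraft inequality: Σ 2^(-l_i) ≤ 1 for prefix-free code
Calculating: 2^(-2) + 2^(-2) + 2^(-2) + 2^(-3) + 2^(-4) + 2^(-5) + 2^(-5)
= 0.25 + 0.25 + 0.25 + 0.125 + 0.0625 + 0.03125 + 0.03125
= 1.0000
Since 1.0000 ≤ 1, prefix-free code exists


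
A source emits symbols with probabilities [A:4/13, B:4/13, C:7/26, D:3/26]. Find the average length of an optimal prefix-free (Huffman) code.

Huffman tree construction:
Combine smallest probabilities repeatedly
Resulting codes:
  A: 10 (length 2)
  B: 11 (length 2)
  C: 01 (length 2)
  D: 00 (length 2)
Average length = Σ p(s) × length(s) = 2.0000 bits


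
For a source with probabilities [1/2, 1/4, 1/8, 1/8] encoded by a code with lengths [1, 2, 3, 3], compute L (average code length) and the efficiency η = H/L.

Average length L = Σ p_i × l_i = 1.7500 bits
Entropy H = 1.7500 bits
Efficiency η = H/L × 100% = 100.00%


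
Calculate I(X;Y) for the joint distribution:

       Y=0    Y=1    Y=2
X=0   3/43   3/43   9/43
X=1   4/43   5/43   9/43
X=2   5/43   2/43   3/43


H(X) = 1.5453, H(Y) = 1.5082, H(X,Y) = 2.9950
I(X;Y) = H(X) + H(Y) - H(X,Y) = 0.0584 bits


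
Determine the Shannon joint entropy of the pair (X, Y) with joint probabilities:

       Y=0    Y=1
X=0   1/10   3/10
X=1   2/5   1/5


H(X,Y) = -Σ p(x,y) log₂ p(x,y)
  p(0,0)=1/10: -0.1000 × log₂(0.1000) = 0.3322
  p(0,1)=3/10: -0.3000 × log₂(0.3000) = 0.5211
  p(1,0)=2/5: -0.4000 × log₂(0.4000) = 0.5288
  p(1,1)=1/5: -0.2000 × log₂(0.2000) = 0.4644
H(X,Y) = 1.8464 bits


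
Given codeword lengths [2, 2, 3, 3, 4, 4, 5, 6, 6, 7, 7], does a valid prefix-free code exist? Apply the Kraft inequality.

Kraft inequality: Σ 2^(-l_i) ≤ 1 for prefix-free code
Calculating: 2^(-2) + 2^(-2) + 2^(-3) + 2^(-3) + 2^(-4) + 2^(-4) + 2^(-5) + 2^(-6) + 2^(-6) + 2^(-7) + 2^(-7)
= 0.25 + 0.25 + 0.125 + 0.125 + 0.0625 + 0.0625 + 0.03125 + 0.015625 + 0.015625 + 0.0078125 + 0.0078125
= 0.9531
Since 0.9531 ≤ 1, prefix-free code exists


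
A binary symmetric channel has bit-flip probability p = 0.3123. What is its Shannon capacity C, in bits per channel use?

For BSC with error probability p:
C = 1 - H(p) where H(p) is binary entropy
H(0.3123) = -0.3123 × log₂(0.3123) - 0.6877 × log₂(0.6877)
H(p) = 0.8958
C = 1 - 0.8958 = 0.1042 bits/use


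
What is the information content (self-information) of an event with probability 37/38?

Information content I(x) = -log₂(p(x))
I = -log₂(37/38) = -log₂(0.9737)
I = 0.0385 bits


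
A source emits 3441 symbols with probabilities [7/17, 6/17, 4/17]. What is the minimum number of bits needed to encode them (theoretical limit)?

Entropy H = 1.5486 bits/symbol
Minimum bits = H × n = 1.5486 × 3441
= 5328.61 bits


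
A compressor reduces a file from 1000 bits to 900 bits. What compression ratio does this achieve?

Compression ratio = Original / Compressed
= 1000 / 900 = 1.11:1


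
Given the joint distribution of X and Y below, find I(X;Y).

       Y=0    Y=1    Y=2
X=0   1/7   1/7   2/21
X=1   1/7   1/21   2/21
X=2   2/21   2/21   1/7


H(X) = 1.5751, H(Y) = 1.5751, H(X,Y) = 3.1057
I(X;Y) = H(X) + H(Y) - H(X,Y) = 0.0446 bits


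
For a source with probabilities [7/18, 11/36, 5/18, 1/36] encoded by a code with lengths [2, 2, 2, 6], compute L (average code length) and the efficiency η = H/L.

Average length L = Σ p_i × l_i = 2.1111 bits
Entropy H = 1.7095 bits
Efficiency η = H/L × 100% = 80.98%


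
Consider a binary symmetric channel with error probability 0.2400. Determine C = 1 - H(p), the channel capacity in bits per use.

For BSC with error probability p:
C = 1 - H(p) where H(p) is binary entropy
H(0.2400) = -0.2400 × log₂(0.2400) - 0.7600 × log₂(0.7600)
H(p) = 0.7950
C = 1 - 0.7950 = 0.2050 bits/use


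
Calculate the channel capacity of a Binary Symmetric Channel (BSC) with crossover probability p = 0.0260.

For BSC with error probability p:
C = 1 - H(p) where H(p) is binary entropy
H(0.0260) = -0.0260 × log₂(0.0260) - 0.9740 × log₂(0.9740)
H(p) = 0.1739
C = 1 - 0.1739 = 0.8261 bits/use


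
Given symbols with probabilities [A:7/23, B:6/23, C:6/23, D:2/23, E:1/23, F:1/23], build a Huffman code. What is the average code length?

Huffman tree construction:
Combine smallest probabilities repeatedly
Resulting codes:
  A: 11 (length 2)
  B: 01 (length 2)
  C: 10 (length 2)
  D: 000 (length 3)
  E: 0010 (length 4)
  F: 0011 (length 4)
Average length = Σ p(s) × length(s) = 2.2609 bits


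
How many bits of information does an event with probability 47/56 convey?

Information content I(x) = -log₂(p(x))
I = -log₂(47/56) = -log₂(0.8393)
I = 0.2528 bits


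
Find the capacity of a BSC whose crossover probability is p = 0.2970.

For BSC with error probability p:
C = 1 - H(p) where H(p) is binary entropy
H(0.2970) = -0.2970 × log₂(0.2970) - 0.7030 × log₂(0.7030)
H(p) = 0.8776
C = 1 - 0.8776 = 0.1224 bits/use


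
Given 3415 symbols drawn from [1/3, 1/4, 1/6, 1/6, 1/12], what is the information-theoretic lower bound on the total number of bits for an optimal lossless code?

Entropy H = 2.1887 bits/symbol
Minimum bits = H × n = 2.1887 × 3415
= 7474.49 bits


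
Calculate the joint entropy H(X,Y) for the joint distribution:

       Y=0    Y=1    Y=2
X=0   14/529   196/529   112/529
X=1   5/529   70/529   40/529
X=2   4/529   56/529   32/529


H(X,Y) = -Σ p(x,y) log₂ p(x,y)
  p(0,0)=14/529: -0.0265 × log₂(0.0265) = 0.1387
  p(0,1)=196/529: -0.3705 × log₂(0.3705) = 0.5307
  p(0,2)=112/529: -0.2117 × log₂(0.2117) = 0.4742
  p(1,0)=5/529: -0.0095 × log₂(0.0095) = 0.0636
  p(1,1)=70/529: -0.1323 × log₂(0.1323) = 0.3861
  p(1,2)=40/529: -0.0756 × log₂(0.0756) = 0.2817
  p(2,0)=4/529: -0.0076 × log₂(0.0076) = 0.0533
  p(2,1)=56/529: -0.1059 × log₂(0.1059) = 0.3430
  p(2,2)=32/529: -0.0605 × log₂(0.0605) = 0.2448
H(X,Y) = 2.5160 bits


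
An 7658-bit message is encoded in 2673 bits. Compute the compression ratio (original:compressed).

Compression ratio = Original / Compressed
= 7658 / 2673 = 2.86:1


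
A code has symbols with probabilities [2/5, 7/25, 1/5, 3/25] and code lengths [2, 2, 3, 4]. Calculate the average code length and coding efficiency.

Average length L = Σ p_i × l_i = 2.4400 bits
Entropy H = 1.8744 bits
Efficiency η = H/L × 100% = 76.82%


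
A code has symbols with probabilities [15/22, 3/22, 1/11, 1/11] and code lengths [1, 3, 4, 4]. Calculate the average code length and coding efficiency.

Average length L = Σ p_i × l_i = 1.8182 bits
Entropy H = 1.3977 bits
Efficiency η = H/L × 100% = 76.87%


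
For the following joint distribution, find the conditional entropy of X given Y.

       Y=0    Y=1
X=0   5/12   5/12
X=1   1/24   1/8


H(X|Y) = Σ_y p(y) H(X|Y=y)
  p(Y=0) = 11/24, H(X|Y=0) = 0.4395
  p(Y=1) = 13/24, H(X|Y=1) = 0.7793
H(X|Y) = 0.4583×0.4395 + 0.5417×0.7793 = 0.6236 bits


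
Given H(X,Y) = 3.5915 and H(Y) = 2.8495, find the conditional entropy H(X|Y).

Chain rule: H(X,Y) = H(X|Y) + H(Y)
H(X|Y) = H(X,Y) - H(Y) = 3.5915 - 2.8495 = 0.742 bits


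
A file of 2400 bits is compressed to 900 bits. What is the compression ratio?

Compression ratio = Original / Compressed
= 2400 / 900 = 2.67:1


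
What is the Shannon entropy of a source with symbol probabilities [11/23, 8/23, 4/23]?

H(X) = -Σ p(x) log₂ p(x)
  -11/23 × log₂(11/23) = 0.5089
  -8/23 × log₂(8/23) = 0.5299
  -4/23 × log₂(4/23) = 0.4389
H(X) = 1.4777 bits


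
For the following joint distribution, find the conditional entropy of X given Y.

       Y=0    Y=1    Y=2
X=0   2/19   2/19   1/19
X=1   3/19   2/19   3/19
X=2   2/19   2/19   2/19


H(X|Y) = Σ_y p(y) H(X|Y=y)
  p(Y=0) = 7/19, H(X|Y=0) = 1.5567
  p(Y=1) = 6/19, H(X|Y=1) = 1.5850
  p(Y=2) = 6/19, H(X|Y=2) = 1.4591
H(X|Y) = 0.3684×1.5567 + 0.3158×1.5850 + 0.3158×1.4591 = 1.5348 bits


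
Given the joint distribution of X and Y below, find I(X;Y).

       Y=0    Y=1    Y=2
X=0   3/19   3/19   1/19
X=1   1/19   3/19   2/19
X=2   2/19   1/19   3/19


H(X) = 1.5810, H(Y) = 1.5810, H(X,Y) = 3.0364
I(X;Y) = H(X) + H(Y) - H(X,Y) = 0.1257 bits


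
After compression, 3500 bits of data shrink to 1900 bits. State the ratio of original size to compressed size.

Compression ratio = Original / Compressed
= 3500 / 1900 = 1.84:1


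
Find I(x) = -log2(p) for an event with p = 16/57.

Information content I(x) = -log₂(p(x))
I = -log₂(16/57) = -log₂(0.2807)
I = 1.8329 bits


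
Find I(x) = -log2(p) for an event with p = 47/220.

Information content I(x) = -log₂(p(x))
I = -log₂(47/220) = -log₂(0.2136)
I = 2.2268 bits


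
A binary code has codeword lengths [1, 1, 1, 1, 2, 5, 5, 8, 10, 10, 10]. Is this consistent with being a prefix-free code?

Kraft inequality: Σ 2^(-l_i) ≤ 1 for prefix-free code
Calculating: 2^(-1) + 2^(-1) + 2^(-1) + 2^(-1) + 2^(-2) + 2^(-5) + 2^(-5) + 2^(-8) + 2^(-10) + 2^(-10) + 2^(-10)
= 0.5 + 0.5 + 0.5 + 0.5 + 0.25 + 0.03125 + 0.03125 + 0.00390625 + 0.0009765625 + 0.0009765625 + 0.0009765625
= 2.3193
Since 2.3193 > 1, prefix-free code does not exist


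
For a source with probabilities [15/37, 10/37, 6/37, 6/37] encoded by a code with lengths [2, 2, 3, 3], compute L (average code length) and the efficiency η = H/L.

Average length L = Σ p_i × l_i = 2.3243 bits
Entropy H = 1.8894 bits
Efficiency η = H/L × 100% = 81.29%


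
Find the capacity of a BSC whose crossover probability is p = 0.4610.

For BSC with error probability p:
C = 1 - H(p) where H(p) is binary entropy
H(0.4610) = -0.4610 × log₂(0.4610) - 0.5390 × log₂(0.5390)
H(p) = 0.9956
C = 1 - 0.9956 = 0.0044 bits/use


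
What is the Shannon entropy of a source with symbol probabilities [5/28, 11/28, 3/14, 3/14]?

H(X) = -Σ p(x) log₂ p(x)
  -5/28 × log₂(5/28) = 0.4438
  -11/28 × log₂(11/28) = 0.5295
  -3/14 × log₂(3/14) = 0.4762
  -3/14 × log₂(3/14) = 0.4762
H(X) = 1.9258 bits


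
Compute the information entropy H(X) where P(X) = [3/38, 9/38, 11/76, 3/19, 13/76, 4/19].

H(X) = -Σ p(x) log₂ p(x)
  -3/38 × log₂(3/38) = 0.2892
  -9/38 × log₂(9/38) = 0.4922
  -11/76 × log₂(11/76) = 0.4036
  -3/19 × log₂(3/19) = 0.4205
  -13/76 × log₂(13/76) = 0.4358
  -4/19 × log₂(4/19) = 0.4732
H(X) = 2.5144 bits


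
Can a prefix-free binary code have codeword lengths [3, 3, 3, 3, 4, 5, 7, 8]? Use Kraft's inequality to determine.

Kraft inequality: Σ 2^(-l_i) ≤ 1 for prefix-free code
Calculating: 2^(-3) + 2^(-3) + 2^(-3) + 2^(-3) + 2^(-4) + 2^(-5) + 2^(-7) + 2^(-8)
= 0.125 + 0.125 + 0.125 + 0.125 + 0.0625 + 0.03125 + 0.0078125 + 0.00390625
= 0.6055
Since 0.6055 ≤ 1, prefix-free code exists


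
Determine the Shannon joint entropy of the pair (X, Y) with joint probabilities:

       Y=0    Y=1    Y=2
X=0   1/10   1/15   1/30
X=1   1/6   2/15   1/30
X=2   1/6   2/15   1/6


H(X,Y) = -Σ p(x,y) log₂ p(x,y)
  p(0,0)=1/10: -0.1000 × log₂(0.1000) = 0.3322
  p(0,1)=1/15: -0.0667 × log₂(0.0667) = 0.2605
  p(0,2)=1/30: -0.0333 × log₂(0.0333) = 0.1636
  p(1,0)=1/6: -0.1667 × log₂(0.1667) = 0.4308
  p(1,1)=2/15: -0.1333 × log₂(0.1333) = 0.3876
  p(1,2)=1/30: -0.0333 × log₂(0.0333) = 0.1636
  p(2,0)=1/6: -0.1667 × log₂(0.1667) = 0.4308
  p(2,1)=2/15: -0.1333 × log₂(0.1333) = 0.3876
  p(2,2)=1/6: -0.1667 × log₂(0.1667) = 0.4308
H(X,Y) = 2.9874 bits


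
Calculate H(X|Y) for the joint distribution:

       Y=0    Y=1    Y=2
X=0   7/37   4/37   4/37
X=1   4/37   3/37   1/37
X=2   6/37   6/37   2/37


H(X|Y) = Σ_y p(y) H(X|Y=y)
  p(Y=0) = 17/37, H(X|Y=0) = 1.5486
  p(Y=1) = 13/37, H(X|Y=1) = 1.5262
  p(Y=2) = 7/37, H(X|Y=2) = 1.3788
H(X|Y) = 0.4595×1.5486 + 0.3514×1.5262 + 0.1892×1.3788 = 1.5086 bits


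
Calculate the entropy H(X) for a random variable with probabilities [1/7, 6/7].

H(X) = -Σ p(x) log₂ p(x)
  -1/7 × log₂(1/7) = 0.4011
  -6/7 × log₂(6/7) = 0.1906
H(X) = 0.5917 bits


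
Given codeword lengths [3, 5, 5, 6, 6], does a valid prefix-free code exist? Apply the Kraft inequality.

Kraft inequality: Σ 2^(-l_i) ≤ 1 for prefix-free code
Calculating: 2^(-3) + 2^(-5) + 2^(-5) + 2^(-6) + 2^(-6)
= 0.125 + 0.03125 + 0.03125 + 0.015625 + 0.015625
= 0.2188
Since 0.2188 ≤ 1, prefix-free code exists


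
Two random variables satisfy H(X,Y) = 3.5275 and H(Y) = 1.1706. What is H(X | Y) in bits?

Chain rule: H(X,Y) = H(X|Y) + H(Y)
H(X|Y) = H(X,Y) - H(Y) = 3.5275 - 1.1706 = 2.3569 bits


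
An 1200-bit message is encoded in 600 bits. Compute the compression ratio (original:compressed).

Compression ratio = Original / Compressed
= 1200 / 600 = 2.00:1


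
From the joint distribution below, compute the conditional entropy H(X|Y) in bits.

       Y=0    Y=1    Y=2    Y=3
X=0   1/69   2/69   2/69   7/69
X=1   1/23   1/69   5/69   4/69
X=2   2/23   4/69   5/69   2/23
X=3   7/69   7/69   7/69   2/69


H(X|Y) = Σ_y p(y) H(X|Y=y)
  p(Y=0) = 17/69, H(X|Y=0) = 1.7395
  p(Y=1) = 14/69, H(X|Y=1) = 1.6894
  p(Y=2) = 19/69, H(X|Y=2) = 1.8863
  p(Y=3) = 19/69, H(X|Y=3) = 1.8710
H(X|Y) = 0.2464×1.7395 + 0.2029×1.6894 + 0.2754×1.8863 + 0.2754×1.8710 = 1.8060 bits


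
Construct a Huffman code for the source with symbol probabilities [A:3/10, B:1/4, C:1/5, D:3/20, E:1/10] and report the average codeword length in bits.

Huffman tree construction:
Combine smallest probabilities repeatedly
Resulting codes:
  A: 11 (length 2)
  B: 01 (length 2)
  C: 00 (length 2)
  D: 101 (length 3)
  E: 100 (length 3)
Average length = Σ p(s) × length(s) = 2.2500 bits


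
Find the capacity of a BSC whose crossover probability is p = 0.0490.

For BSC with error probability p:
C = 1 - H(p) where H(p) is binary entropy
H(0.0490) = -0.0490 × log₂(0.0490) - 0.9510 × log₂(0.9510)
H(p) = 0.2821
C = 1 - 0.2821 = 0.7179 bits/use


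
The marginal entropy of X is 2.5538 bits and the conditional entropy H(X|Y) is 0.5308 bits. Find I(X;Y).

I(X;Y) = H(X) - H(X|Y)
I(X;Y) = 2.5538 - 0.5308 = 2.023 bits


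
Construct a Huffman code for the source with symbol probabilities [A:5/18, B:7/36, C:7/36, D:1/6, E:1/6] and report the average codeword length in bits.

Huffman tree construction:
Combine smallest probabilities repeatedly
Resulting codes:
  A: 10 (length 2)
  B: 00 (length 2)
  C: 01 (length 2)
  D: 110 (length 3)
  E: 111 (length 3)
Average length = Σ p(s) × length(s) = 2.3333 bits


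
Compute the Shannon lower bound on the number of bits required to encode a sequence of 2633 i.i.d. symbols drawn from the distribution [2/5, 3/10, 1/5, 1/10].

Entropy H = 1.8464 bits/symbol
Minimum bits = H × n = 1.8464 × 2633
= 4861.67 bits


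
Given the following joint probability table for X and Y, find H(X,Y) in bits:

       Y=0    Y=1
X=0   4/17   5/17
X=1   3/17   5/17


H(X,Y) = -Σ p(x,y) log₂ p(x,y)
  p(0,0)=4/17: -0.2353 × log₂(0.2353) = 0.4912
  p(0,1)=5/17: -0.2941 × log₂(0.2941) = 0.5193
  p(1,0)=3/17: -0.1765 × log₂(0.1765) = 0.4416
  p(1,1)=5/17: -0.2941 × log₂(0.2941) = 0.5193
H(X,Y) = 1.9713 bits


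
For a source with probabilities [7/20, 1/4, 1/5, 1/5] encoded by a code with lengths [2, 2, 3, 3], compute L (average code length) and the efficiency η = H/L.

Average length L = Σ p_i × l_i = 2.4000 bits
Entropy H = 1.9589 bits
Efficiency η = H/L × 100% = 81.62%


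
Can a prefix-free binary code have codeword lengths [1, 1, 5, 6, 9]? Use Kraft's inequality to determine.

Kraft inequality: Σ 2^(-l_i) ≤ 1 for prefix-free code
Calculating: 2^(-1) + 2^(-1) + 2^(-5) + 2^(-6) + 2^(-9)
= 0.5 + 0.5 + 0.03125 + 0.015625 + 0.001953125
= 1.0488
Since 1.0488 > 1, prefix-free code does not exist


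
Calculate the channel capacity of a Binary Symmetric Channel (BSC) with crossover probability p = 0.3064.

For BSC with error probability p:
C = 1 - H(p) where H(p) is binary entropy
H(0.3064) = -0.3064 × log₂(0.3064) - 0.6936 × log₂(0.6936)
H(p) = 0.8890
C = 1 - 0.8890 = 0.1110 bits/use


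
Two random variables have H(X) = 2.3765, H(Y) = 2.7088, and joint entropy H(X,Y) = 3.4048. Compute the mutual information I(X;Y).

I(X;Y) = H(X) + H(Y) - H(X,Y)
I(X;Y) = 2.3765 + 2.7088 - 3.4048 = 1.6805 bits


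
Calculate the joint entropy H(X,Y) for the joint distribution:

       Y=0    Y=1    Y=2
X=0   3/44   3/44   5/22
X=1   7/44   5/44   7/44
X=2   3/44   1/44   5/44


H(X,Y) = -Σ p(x,y) log₂ p(x,y)
  p(0,0)=3/44: -0.0682 × log₂(0.0682) = 0.2642
  p(0,1)=3/44: -0.0682 × log₂(0.0682) = 0.2642
  p(0,2)=5/22: -0.2273 × log₂(0.2273) = 0.4858
  p(1,0)=7/44: -0.1591 × log₂(0.1591) = 0.4219
  p(1,1)=5/44: -0.1136 × log₂(0.1136) = 0.3565
  p(1,2)=7/44: -0.1591 × log₂(0.1591) = 0.4219
  p(2,0)=3/44: -0.0682 × log₂(0.0682) = 0.2642
  p(2,1)=1/44: -0.0227 × log₂(0.0227) = 0.1241
  p(2,2)=5/44: -0.1136 × log₂(0.1136) = 0.3565
H(X,Y) = 2.9593 bits


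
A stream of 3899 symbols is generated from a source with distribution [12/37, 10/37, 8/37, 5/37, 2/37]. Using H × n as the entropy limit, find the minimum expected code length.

Entropy H = 2.1325 bits/symbol
Minimum bits = H × n = 2.1325 × 3899
= 8314.49 bits


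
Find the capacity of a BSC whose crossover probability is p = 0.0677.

For BSC with error probability p:
C = 1 - H(p) where H(p) is binary entropy
H(0.0677) = -0.0677 × log₂(0.0677) - 0.9323 × log₂(0.9323)
H(p) = 0.3573
C = 1 - 0.3573 = 0.6427 bits/use


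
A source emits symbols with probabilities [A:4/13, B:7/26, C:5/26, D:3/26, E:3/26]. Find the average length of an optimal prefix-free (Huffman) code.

Huffman tree construction:
Combine smallest probabilities repeatedly
Resulting codes:
  A: 11 (length 2)
  B: 10 (length 2)
  C: 00 (length 2)
  D: 010 (length 3)
  E: 011 (length 3)
Average length = Σ p(s) × length(s) = 2.2308 bits


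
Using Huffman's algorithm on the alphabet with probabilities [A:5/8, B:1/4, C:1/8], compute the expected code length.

Huffman tree construction:
Combine smallest probabilities repeatedly
Resulting codes:
  A: 1 (length 1)
  B: 01 (length 2)
  C: 00 (length 2)
Average length = Σ p(s) × length(s) = 1.3750 bits


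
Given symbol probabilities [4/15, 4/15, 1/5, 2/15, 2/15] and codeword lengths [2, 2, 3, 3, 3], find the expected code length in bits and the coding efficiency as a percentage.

Average length L = Σ p_i × l_i = 2.4667 bits
Entropy H = 2.2566 bits
Efficiency η = H/L × 100% = 91.48%


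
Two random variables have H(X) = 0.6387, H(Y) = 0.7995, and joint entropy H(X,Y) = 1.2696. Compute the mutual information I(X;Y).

I(X;Y) = H(X) + H(Y) - H(X,Y)
I(X;Y) = 0.6387 + 0.7995 - 1.2696 = 0.1686 bits


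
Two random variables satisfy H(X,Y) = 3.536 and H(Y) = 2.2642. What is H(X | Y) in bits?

Chain rule: H(X,Y) = H(X|Y) + H(Y)
H(X|Y) = H(X,Y) - H(Y) = 3.536 - 2.2642 = 1.2718 bits


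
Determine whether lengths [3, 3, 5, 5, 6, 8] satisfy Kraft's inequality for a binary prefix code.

Kraft inequality: Σ 2^(-l_i) ≤ 1 for prefix-free code
Calculating: 2^(-3) + 2^(-3) + 2^(-5) + 2^(-5) + 2^(-6) + 2^(-8)
= 0.125 + 0.125 + 0.03125 + 0.03125 + 0.015625 + 0.00390625
= 0.3320
Since 0.3320 ≤ 1, prefix-free code exists


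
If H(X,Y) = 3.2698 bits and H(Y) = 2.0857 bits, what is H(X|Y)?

Chain rule: H(X,Y) = H(X|Y) + H(Y)
H(X|Y) = H(X,Y) - H(Y) = 3.2698 - 2.0857 = 1.1841 bits


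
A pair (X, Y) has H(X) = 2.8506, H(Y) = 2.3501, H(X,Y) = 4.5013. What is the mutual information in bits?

I(X;Y) = H(X) + H(Y) - H(X,Y)
I(X;Y) = 2.8506 + 2.3501 - 4.5013 = 0.6994 bits


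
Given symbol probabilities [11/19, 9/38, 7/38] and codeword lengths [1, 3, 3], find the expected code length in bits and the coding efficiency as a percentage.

Average length L = Σ p_i × l_i = 1.8421 bits
Entropy H = 1.3982 bits
Efficiency η = H/L × 100% = 75.90%


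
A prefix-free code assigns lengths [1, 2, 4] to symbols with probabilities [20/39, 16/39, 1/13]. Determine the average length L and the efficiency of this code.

Average length L = Σ p_i × l_i = 1.6410 bits
Entropy H = 1.3061 bits
Efficiency η = H/L × 100% = 79.59%


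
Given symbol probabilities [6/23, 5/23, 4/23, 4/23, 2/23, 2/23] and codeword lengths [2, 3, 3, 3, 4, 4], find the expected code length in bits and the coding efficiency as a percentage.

Average length L = Σ p_i × l_i = 2.9130 bits
Entropy H = 2.4749 bits
Efficiency η = H/L × 100% = 84.96%


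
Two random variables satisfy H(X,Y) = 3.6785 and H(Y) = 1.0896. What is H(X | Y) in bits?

Chain rule: H(X,Y) = H(X|Y) + H(Y)
H(X|Y) = H(X,Y) - H(Y) = 3.6785 - 1.0896 = 2.5889 bits


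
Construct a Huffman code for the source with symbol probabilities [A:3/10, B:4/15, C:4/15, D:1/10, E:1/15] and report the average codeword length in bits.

Huffman tree construction:
Combine smallest probabilities repeatedly
Resulting codes:
  A: 11 (length 2)
  B: 01 (length 2)
  C: 10 (length 2)
  D: 001 (length 3)
  E: 000 (length 3)
Average length = Σ p(s) × length(s) = 2.1667 bits


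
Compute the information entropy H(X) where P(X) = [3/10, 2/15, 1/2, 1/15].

H(X) = -Σ p(x) log₂ p(x)
  -3/10 × log₂(3/10) = 0.5211
  -2/15 × log₂(2/15) = 0.3876
  -1/2 × log₂(1/2) = 0.5000
  -1/15 × log₂(1/15) = 0.2605
H(X) = 1.6691 bits


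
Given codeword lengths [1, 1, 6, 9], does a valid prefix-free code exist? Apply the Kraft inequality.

Kraft inequality: Σ 2^(-l_i) ≤ 1 for prefix-free code
Calculating: 2^(-1) + 2^(-1) + 2^(-6) + 2^(-9)
= 0.5 + 0.5 + 0.015625 + 0.001953125
= 1.0176
Since 1.0176 > 1, prefix-free code does not exist


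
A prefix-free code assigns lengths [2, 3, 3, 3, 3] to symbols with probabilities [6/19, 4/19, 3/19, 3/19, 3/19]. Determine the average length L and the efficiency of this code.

Average length L = Σ p_i × l_i = 2.6842 bits
Entropy H = 2.2598 bits
Efficiency η = H/L × 100% = 84.19%


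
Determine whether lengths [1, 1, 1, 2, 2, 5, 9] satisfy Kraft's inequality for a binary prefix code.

Kraft inequality: Σ 2^(-l_i) ≤ 1 for prefix-free code
Calculating: 2^(-1) + 2^(-1) + 2^(-1) + 2^(-2) + 2^(-2) + 2^(-5) + 2^(-9)
= 0.5 + 0.5 + 0.5 + 0.25 + 0.25 + 0.03125 + 0.001953125
= 2.0332
Since 2.0332 > 1, prefix-free code does not exist


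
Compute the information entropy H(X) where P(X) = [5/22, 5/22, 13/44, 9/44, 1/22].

H(X) = -Σ p(x) log₂ p(x)
  -5/22 × log₂(5/22) = 0.4858
  -5/22 × log₂(5/22) = 0.4858
  -13/44 × log₂(13/44) = 0.5197
  -9/44 × log₂(9/44) = 0.4683
  -1/22 × log₂(1/22) = 0.2027
H(X) = 2.1623 bits


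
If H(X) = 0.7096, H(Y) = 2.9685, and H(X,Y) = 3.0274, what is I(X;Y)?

I(X;Y) = H(X) + H(Y) - H(X,Y)
I(X;Y) = 0.7096 + 2.9685 - 3.0274 = 0.6507 bits


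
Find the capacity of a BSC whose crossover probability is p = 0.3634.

For BSC with error probability p:
C = 1 - H(p) where H(p) is binary entropy
H(0.3634) = -0.3634 × log₂(0.3634) - 0.6366 × log₂(0.6366)
H(p) = 0.9455
C = 1 - 0.9455 = 0.0545 bits/use


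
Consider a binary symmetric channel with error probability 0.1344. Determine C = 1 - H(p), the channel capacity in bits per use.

For BSC with error probability p:
C = 1 - H(p) where H(p) is binary entropy
H(0.1344) = -0.1344 × log₂(0.1344) - 0.8656 × log₂(0.8656)
H(p) = 0.5694
C = 1 - 0.5694 = 0.4306 bits/use


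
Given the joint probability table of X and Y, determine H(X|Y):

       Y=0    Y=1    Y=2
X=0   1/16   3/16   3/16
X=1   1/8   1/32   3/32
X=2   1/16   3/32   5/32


H(X|Y) = Σ_y p(y) H(X|Y=y)
  p(Y=0) = 1/4, H(X|Y=0) = 1.5000
  p(Y=1) = 5/16, H(X|Y=1) = 1.2955
  p(Y=2) = 7/16, H(X|Y=2) = 1.5306
H(X|Y) = 0.2500×1.5000 + 0.3125×1.2955 + 0.4375×1.5306 = 1.4495 bits


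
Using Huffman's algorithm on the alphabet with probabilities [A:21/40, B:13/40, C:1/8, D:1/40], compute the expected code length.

Huffman tree construction:
Combine smallest probabilities repeatedly
Resulting codes:
  A: 1 (length 1)
  B: 01 (length 2)
  C: 001 (length 3)
  D: 000 (length 3)
Average length = Σ p(s) × length(s) = 1.6250 bits


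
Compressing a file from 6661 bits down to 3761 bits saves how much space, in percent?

Space savings = (1 - Compressed/Original) × 100%
= (1 - 3761/6661) × 100%
= 43.54%


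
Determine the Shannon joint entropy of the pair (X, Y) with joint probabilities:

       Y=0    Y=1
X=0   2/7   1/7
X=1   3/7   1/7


H(X,Y) = -Σ p(x,y) log₂ p(x,y)
  p(0,0)=2/7: -0.2857 × log₂(0.2857) = 0.5164
  p(0,1)=1/7: -0.1429 × log₂(0.1429) = 0.4011
  p(1,0)=3/7: -0.4286 × log₂(0.4286) = 0.5239
  p(1,1)=1/7: -0.1429 × log₂(0.1429) = 0.4011
H(X,Y) = 1.8424 bits


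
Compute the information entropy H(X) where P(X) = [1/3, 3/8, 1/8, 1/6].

H(X) = -Σ p(x) log₂ p(x)
  -1/3 × log₂(1/3) = 0.5283
  -3/8 × log₂(3/8) = 0.5306
  -1/8 × log₂(1/8) = 0.3750
  -1/6 × log₂(1/6) = 0.4308
H(X) = 1.8648 bits


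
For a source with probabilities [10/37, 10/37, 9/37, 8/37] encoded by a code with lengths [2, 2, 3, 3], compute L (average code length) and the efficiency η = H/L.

Average length L = Σ p_i × l_i = 2.4595 bits
Entropy H = 1.9941 bits
Efficiency η = H/L × 100% = 81.08%


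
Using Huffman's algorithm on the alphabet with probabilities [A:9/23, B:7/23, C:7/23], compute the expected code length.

Huffman tree construction:
Combine smallest probabilities repeatedly
Resulting codes:
  A: 0 (length 1)
  B: 10 (length 2)
  C: 11 (length 2)
Average length = Σ p(s) × length(s) = 1.6087 bits


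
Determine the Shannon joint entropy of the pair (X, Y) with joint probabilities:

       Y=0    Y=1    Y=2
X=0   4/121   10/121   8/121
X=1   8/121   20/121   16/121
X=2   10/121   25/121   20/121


H(X,Y) = -Σ p(x,y) log₂ p(x,y)
  p(0,0)=4/121: -0.0331 × log₂(0.0331) = 0.1626
  p(0,1)=10/121: -0.0826 × log₂(0.0826) = 0.2973
  p(0,2)=8/121: -0.0661 × log₂(0.0661) = 0.2591
  p(1,0)=8/121: -0.0661 × log₂(0.0661) = 0.2591
  p(1,1)=20/121: -0.1653 × log₂(0.1653) = 0.4292
  p(1,2)=16/121: -0.1322 × log₂(0.1322) = 0.3860
  p(2,0)=10/121: -0.0826 × log₂(0.0826) = 0.2973
  p(2,1)=25/121: -0.2066 × log₂(0.2066) = 0.4700
  p(2,2)=20/121: -0.1653 × log₂(0.1653) = 0.4292
H(X,Y) = 2.9898 bits


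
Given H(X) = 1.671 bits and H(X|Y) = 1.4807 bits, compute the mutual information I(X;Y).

I(X;Y) = H(X) - H(X|Y)
I(X;Y) = 1.671 - 1.4807 = 0.1903 bits


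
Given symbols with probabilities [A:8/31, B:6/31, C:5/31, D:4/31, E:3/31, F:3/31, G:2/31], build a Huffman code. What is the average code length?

Huffman tree construction:
Combine smallest probabilities repeatedly
Resulting codes:
  A: 10 (length 2)
  B: 00 (length 2)
  C: 110 (length 3)
  D: 011 (length 3)
  E: 1111 (length 4)
  F: 010 (length 3)
  G: 1110 (length 4)
Average length = Σ p(s) × length(s) = 2.7097 bits


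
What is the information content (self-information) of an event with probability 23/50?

Information content I(x) = -log₂(p(x))
I = -log₂(23/50) = -log₂(0.4600)
I = 1.1203 bits


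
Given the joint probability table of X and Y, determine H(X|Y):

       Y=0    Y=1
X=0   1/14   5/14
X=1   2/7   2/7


H(X|Y) = Σ_y p(y) H(X|Y=y)
  p(Y=0) = 5/14, H(X|Y=0) = 0.7219
  p(Y=1) = 9/14, H(X|Y=1) = 0.9911
H(X|Y) = 0.3571×0.7219 + 0.6429×0.9911 = 0.8950 bits


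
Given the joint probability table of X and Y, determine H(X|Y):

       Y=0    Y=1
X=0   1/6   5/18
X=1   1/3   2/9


H(X|Y) = Σ_y p(y) H(X|Y=y)
  p(Y=0) = 1/2, H(X|Y=0) = 0.9183
  p(Y=1) = 1/2, H(X|Y=1) = 0.9911
H(X|Y) = 0.5000×0.9183 + 0.5000×0.9911 = 0.9547 bits


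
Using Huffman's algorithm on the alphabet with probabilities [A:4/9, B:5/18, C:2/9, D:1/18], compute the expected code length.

Huffman tree construction:
Combine smallest probabilities repeatedly
Resulting codes:
  A: 0 (length 1)
  B: 10 (length 2)
  C: 111 (length 3)
  D: 110 (length 3)
Average length = Σ p(s) × length(s) = 1.8333 bits


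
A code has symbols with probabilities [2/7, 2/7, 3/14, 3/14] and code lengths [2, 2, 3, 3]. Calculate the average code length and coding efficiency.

Average length L = Σ p_i × l_i = 2.4286 bits
Entropy H = 1.9852 bits
Efficiency η = H/L × 100% = 81.74%


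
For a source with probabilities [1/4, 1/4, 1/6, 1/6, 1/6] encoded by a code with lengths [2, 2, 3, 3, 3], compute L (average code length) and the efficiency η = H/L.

Average length L = Σ p_i × l_i = 2.5000 bits
Entropy H = 2.2925 bits
Efficiency η = H/L × 100% = 91.70%


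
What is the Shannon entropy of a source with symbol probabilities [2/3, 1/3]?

H(X) = -Σ p(x) log₂ p(x)
  -2/3 × log₂(2/3) = 0.3900
  -1/3 × log₂(1/3) = 0.5283
H(X) = 0.9183 bits


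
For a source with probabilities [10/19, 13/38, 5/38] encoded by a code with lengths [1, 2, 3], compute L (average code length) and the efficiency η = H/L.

Average length L = Σ p_i × l_i = 1.6053 bits
Entropy H = 1.4018 bits
Efficiency η = H/L × 100% = 87.32%


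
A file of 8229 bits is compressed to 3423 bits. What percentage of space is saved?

Space savings = (1 - Compressed/Original) × 100%
= (1 - 3423/8229) × 100%
= 58.40%


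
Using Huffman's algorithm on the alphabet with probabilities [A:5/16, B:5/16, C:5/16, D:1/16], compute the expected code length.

Huffman tree construction:
Combine smallest probabilities repeatedly
Resulting codes:
  A: 01 (length 2)
  B: 10 (length 2)
  C: 11 (length 2)
  D: 00 (length 2)
Average length = Σ p(s) × length(s) = 2.0000 bits


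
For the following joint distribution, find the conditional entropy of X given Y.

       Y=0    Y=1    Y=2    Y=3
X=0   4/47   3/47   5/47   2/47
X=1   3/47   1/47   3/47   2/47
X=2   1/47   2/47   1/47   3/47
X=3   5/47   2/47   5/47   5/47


H(X|Y) = Σ_y p(y) H(X|Y=y)
  p(Y=0) = 13/47, H(X|Y=0) = 1.8262
  p(Y=1) = 8/47, H(X|Y=1) = 1.9056
  p(Y=2) = 14/47, H(X|Y=2) = 1.8092
  p(Y=3) = 12/47, H(X|Y=3) = 1.8879
H(X|Y) = 0.2766×1.8262 + 0.1702×1.9056 + 0.2979×1.8092 + 0.2553×1.8879 = 1.8504 bits


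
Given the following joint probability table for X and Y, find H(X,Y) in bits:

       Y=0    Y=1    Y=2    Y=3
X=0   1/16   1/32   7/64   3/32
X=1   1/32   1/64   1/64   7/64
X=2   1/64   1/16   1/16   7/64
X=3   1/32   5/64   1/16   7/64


H(X,Y) = -Σ p(x,y) log₂ p(x,y)
  p(0,0)=1/16: -0.0625 × log₂(0.0625) = 0.2500
  p(0,1)=1/32: -0.0312 × log₂(0.0312) = 0.1562
  p(0,2)=7/64: -0.1094 × log₂(0.1094) = 0.3492
  p(0,3)=3/32: -0.0938 × log₂(0.0938) = 0.3202
  p(1,0)=1/32: -0.0312 × log₂(0.0312) = 0.1562
  p(1,1)=1/64: -0.0156 × log₂(0.0156) = 0.0938
  p(1,2)=1/64: -0.0156 × log₂(0.0156) = 0.0938
  p(1,3)=7/64: -0.1094 × log₂(0.1094) = 0.3492
  p(2,0)=1/64: -0.0156 × log₂(0.0156) = 0.0938
  p(2,1)=1/16: -0.0625 × log₂(0.0625) = 0.2500
  p(2,2)=1/16: -0.0625 × log₂(0.0625) = 0.2500
  p(2,3)=7/64: -0.1094 × log₂(0.1094) = 0.3492
  p(3,0)=1/32: -0.0312 × log₂(0.0312) = 0.1562
  p(3,1)=5/64: -0.0781 × log₂(0.0781) = 0.2873
  p(3,2)=1/16: -0.0625 × log₂(0.0625) = 0.2500
  p(3,3)=7/64: -0.1094 × log₂(0.1094) = 0.3492
H(X,Y) = 3.7543 bits
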